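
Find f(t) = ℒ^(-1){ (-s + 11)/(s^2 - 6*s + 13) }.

Complete the square in the denominator: s^2 - 6*s + 13 = (s - 3)^2 + 2^2.
Split the numerator to match: -s + 11 = -1·(s - 3) + 4·2.
Invert each term: -1·(s - 3)/((s - 3)^2 + 4) ↔ -e^(3t)cos(2t); 4·2/((s - 3)^2 + 4) ↔ 4e^(3t)sin(2t).

f(t) = 4*exp(3*t)*sin(2*t) - exp(3*t)*cos(2*t)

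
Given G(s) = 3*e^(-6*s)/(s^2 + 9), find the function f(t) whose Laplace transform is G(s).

The factor e^(-6s) signals a time shift by c = 6 (second shifting theorem).
L{sin(3t)} = 3/(s^2 + 9), so L^-1{3/(s^2 + 9)} = sin(3*t).
Hence the inverse is u(t - 6) times that function evaluated at t - 6.

f(t) = Heaviside(t - 6)*(sin(3*t - 18))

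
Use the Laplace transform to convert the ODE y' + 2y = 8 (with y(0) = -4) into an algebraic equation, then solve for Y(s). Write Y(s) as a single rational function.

Y(s) = (-4*s + 8)/(s^2 + 2*s)

Take the Laplace transform of both sides.
The derivative rules (L{y'} = sY - y(0) = sY - (-4)) turn the left side into (s + 2)Y - (-4).
The right side is L{8} = 8/s.
So (s + 2)Y = 8/s + (-4).
Divide through and combine into a single rational function.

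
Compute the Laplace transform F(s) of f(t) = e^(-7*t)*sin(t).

L{sin(t)} = 1/(s^2 + 1).
By the first shifting theorem, multiplying by e^(-7t) replaces s with s + 7.

F(s) = 1/((s + 7)^2 + 1)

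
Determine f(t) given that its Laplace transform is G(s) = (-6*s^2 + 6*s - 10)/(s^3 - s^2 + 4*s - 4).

f(t) = -2*exp(t) + sin(2*t) - 4*cos(2*t)

Factor the denominator: s^3 - s^2 + 4*s - 4 = (s - 1)*(s^2 + 4).
Partial fraction decomposition gives [-2/(s - 1)] + [-4*s/(s^2 + 4)] + [2/(s^2 + 4)].
Invert each term: -2/(s - 1) ↔ -2e^(t); -4·s/(s^2 + 4) ↔ -4cos(2t); 1·2/(s^2 + 4) ↔ sin(2t).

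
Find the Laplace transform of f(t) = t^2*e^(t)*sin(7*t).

14*(3*s^2 - 6*s - 46)/(s^2 - 2*s + 50)^3

L{sin(7t)} = 7/(s^2 + 49).
Multiplying by e^(t) shifts s → s - 1, so L{e^(t)*sin(7*t)} = 7/((s - 1)^2 + 49).
Then apply L{t^2·g(t)} = (-1)^2 d^2/ds^2[G(s)] with G(s) = 7/((s - 1)^2 + 49):
differentiating 2 times and applying the sign gives 14*(3*s^2 - 6*s - 46)/(s^2 - 2*s + 50)^3.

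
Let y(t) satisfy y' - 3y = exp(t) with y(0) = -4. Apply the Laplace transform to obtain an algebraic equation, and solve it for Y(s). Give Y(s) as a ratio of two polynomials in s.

Apply the Laplace transform to the equation.
Using L{y'} = sY - y(0) = sY - (-4), the left side becomes (s - 3)Y - (-4).
The right side is L{exp(t)} = 1/(s - 1).
So (s - 3)Y = 1/(s - 1) + (-4).
Isolate Y and clear denominators.

Y(s) = (-4*s + 5)/(s^2 - 4*s + 3)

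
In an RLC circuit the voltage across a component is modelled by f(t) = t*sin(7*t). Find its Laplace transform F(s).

L{sin(7t)} = 7/(s^2 + 49).
Then apply L{t·g(t)} = -d/ds[G(s)] with G(s) = 7/(s^2 + 49):
differentiating 1 time and applying the sign gives 14*s/(s^2 + 49)^2.

F(s) = 14*s/(s^2 + 49)^2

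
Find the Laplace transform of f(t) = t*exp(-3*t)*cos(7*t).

(s - 4)*(s + 10)/(s^2 + 6*s + 58)^2

L{cos(7t)} = s/(s^2 + 49).
Multiplying by e^(-3t) shifts s → s + 3, so L{exp(-3*t)*cos(7*t)} = (s + 3)/((s + 3)^2 + 49).
Then apply L{t·g(t)} = -d/ds[G(s)] with G(s) = (s + 3)/((s + 3)^2 + 49):
differentiating 1 time and applying the sign gives (s - 4)*(s + 10)/(s^2 + 6*s + 58)^2.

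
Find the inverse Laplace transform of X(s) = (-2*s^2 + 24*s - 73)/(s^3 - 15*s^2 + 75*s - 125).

Factor the denominator: s^3 - 15*s^2 + 75*s - 125 = (s - 5)^3.
Partial fraction decomposition gives [-2/(s - 5)] + [4/(s - 5)^2] + [-3/(s - 5)^3].
Invert each term: -2/(s - 5) ↔ -2e^(5t); 4/(s - 5)^2 ↔ 4t·e^(5t); -3/(s - 5)^3 ↔ (-3/2)t^2·e^(5t).

-3*t^2*exp(5*t)/2 + 4*t*exp(5*t) - 2*exp(5*t)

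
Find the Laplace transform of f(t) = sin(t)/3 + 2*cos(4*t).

Apply the Laplace transform termwise.
(1/3)·[L{sin(t)} = 1/(s^2 + 1)]; (2)·[L{cos(4t)} = s/(s^2 + 16)].

2*s/(s^2 + 16) + 1/(3*(s^2 + 1))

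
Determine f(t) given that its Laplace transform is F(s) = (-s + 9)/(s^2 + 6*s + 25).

f(t) = 3*exp(-3*t)*sin(4*t) - exp(-3*t)*cos(4*t)

Complete the square in the denominator: s^2 + 6*s + 25 = (s + 3)^2 + 4^2.
Split the numerator to match: -s + 9 = -1·(s + 3) + 3·4.
Invert each term: -1·(s + 3)/((s + 3)^2 + 16) ↔ -e^(-3t)cos(4t); 3·4/((s + 3)^2 + 16) ↔ 3e^(-3t)sin(4t).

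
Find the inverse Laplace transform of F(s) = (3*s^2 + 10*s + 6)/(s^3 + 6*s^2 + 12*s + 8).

Factor the denominator: s^3 + 6*s^2 + 12*s + 8 = (s + 2)^3.
Partial fraction decomposition gives [3/(s + 2)] + [-2/(s + 2)^2] + [-2/(s + 2)^3].
Invert each term: 3/(s + 2) ↔ 3e^(-2t); -2/(s + 2)^2 ↔ -2t·e^(-2t); -2/(s + 2)^3 ↔ (-1)t^2·e^(-2t).

-t^2*exp(-2*t) - 2*t*exp(-2*t) + 3*exp(-2*t)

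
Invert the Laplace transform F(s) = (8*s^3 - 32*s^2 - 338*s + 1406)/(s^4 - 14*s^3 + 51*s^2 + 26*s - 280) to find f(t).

Factor the denominator: s^4 - 14*s^3 + 51*s^2 + 26*s - 280 = (s - 7)*(s - 5)*(s - 4)*(s + 2).
Partial fraction decomposition gives [-5/(s + 2)] + [4/(s - 7)] + [6/(s - 5)] + [3/(s - 4)].
Invert each term: -5/(s + 2) ↔ -5e^(-2t); 4/(s - 7) ↔ 4e^(7t); 6/(s - 5) ↔ 6e^(5t); 3/(s - 4) ↔ 3e^(4t).

f(t) = 4*exp(7*t) + 6*exp(5*t) + 3*exp(4*t) - 5*exp(-2*t)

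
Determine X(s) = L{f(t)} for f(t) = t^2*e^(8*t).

X(s) = 2/(s - 8)^3

L{e^(8t)} = 1/(s - 8).
Then apply L{t^2·g(t)} = (-1)^2 d^2/ds^2[G(s)] with G(s) = 1/(s - 8):
differentiating 2 times and applying the sign gives 2/(s - 8)^3.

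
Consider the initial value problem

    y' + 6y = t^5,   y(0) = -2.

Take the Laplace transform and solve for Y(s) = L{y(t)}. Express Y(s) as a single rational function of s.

Apply the Laplace transform to the equation.
The derivative rules (L{y'} = sY - y(0) = sY - (-2)) turn the left side into (s + 6)Y - (-2).
The right side is L{t^5} = 120/s^6.
So (s + 6)Y = 120/s^6 + (-2).
Solve for Y(s) and write it as one ratio of polynomials.

Y(s) = (-2*s^6 + 120)/(s^7 + 6*s^6)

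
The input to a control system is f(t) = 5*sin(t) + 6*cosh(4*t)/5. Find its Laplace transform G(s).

G(s) = 6*s/(5*(s^2 - 16)) + 5/(s^2 + 1)

Apply the Laplace transform termwise.
(5)·[L{sin(t)} = 1/(s^2 + 1)]; (6/5)·[L{cosh(4t)} = s/(s^2 - 16)].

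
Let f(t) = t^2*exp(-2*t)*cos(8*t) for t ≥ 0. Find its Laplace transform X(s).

L{cos(8t)} = s/(s^2 + 64).
Multiplying by e^(-2t) shifts s → s + 2, so L{exp(-2*t)*cos(8*t)} = (s + 2)/((s + 2)^2 + 64).
Then apply L{t^2·g(t)} = (-1)^2 d^2/ds^2[G(s)] with G(s) = (s + 2)/((s + 2)^2 + 64):
differentiating 2 times and applying the sign gives 2*(s + 2)*(s^2 + 4*s - 188)/(s^2 + 4*s + 68)^3.

X(s) = 2*(s + 2)*(s^2 + 4*s - 188)/(s^2 + 4*s + 68)^3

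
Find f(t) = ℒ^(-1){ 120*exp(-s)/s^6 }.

The factor e^(-s) signals a time shift by c = 1 (second shifting theorem).
L{t^5} = 5!/s^6 = 120/s^6, so L^-1{120/s^6} = t^5.
Hence the inverse is u(t - 1) times that function evaluated at t - 1.

f(t) = Heaviside(t - 1)*((t - 1)^5)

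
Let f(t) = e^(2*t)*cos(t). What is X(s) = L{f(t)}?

L{cos(t)} = s/(s^2 + 1).
By the first shifting theorem, multiplying by e^(2t) replaces s with s - 2.

X(s) = (s - 2)/((s - 2)^2 + 1)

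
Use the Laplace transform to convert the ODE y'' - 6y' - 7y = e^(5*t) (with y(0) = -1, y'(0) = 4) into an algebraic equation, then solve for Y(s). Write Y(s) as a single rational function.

Y(s) = (-s^2 + 15*s - 49)/(s^3 - 11*s^2 + 23*s + 35)

Take the Laplace transform of both sides.
The derivative rules (L{y''} = s^2 Y - s·y(0) - y'(0) and L{y'} = sY - y(0), with y(0) = -1, y'(0) = 4) turn the left side into (s^2 - 6*s - 7)Y - (-s + 10).
The right side is L{e^(5*t)} = 1/(s - 5).
So (s^2 - 6*s - 7)Y = 1/(s - 5) + (-s + 10).
Solve for Y(s) and write it as one ratio of polynomials.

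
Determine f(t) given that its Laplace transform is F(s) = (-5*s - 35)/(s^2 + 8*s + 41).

f(t) = -3*exp(-4*t)*sin(5*t) - 5*exp(-4*t)*cos(5*t)

Complete the square in the denominator: s^2 + 8*s + 41 = (s + 4)^2 + 5^2.
Split the numerator to match: -5*s - 35 = -5·(s + 4) - 3·5.
Invert each term: -5·(s + 4)/((s + 4)^2 + 25) ↔ -5e^(-4t)cos(5t); -3·5/((s + 4)^2 + 25) ↔ -3e^(-4t)sin(5t).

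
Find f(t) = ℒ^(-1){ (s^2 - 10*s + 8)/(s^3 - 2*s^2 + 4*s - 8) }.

f(t) = -exp(2*t) - 3*sin(2*t) + 2*cos(2*t)

Factor the denominator: s^3 - 2*s^2 + 4*s - 8 = (s - 2)*(s^2 + 4).
Partial fraction decomposition gives [-1/(s - 2)] + [2*s/(s^2 + 4)] + [-6/(s^2 + 4)].
Invert each term: -1/(s - 2) ↔ -e^(2t); 2·s/(s^2 + 4) ↔ 2cos(2t); -3·2/(s^2 + 4) ↔ -3sin(2t).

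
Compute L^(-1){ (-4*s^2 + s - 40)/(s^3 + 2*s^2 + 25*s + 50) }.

Factor the denominator: s^3 + 2*s^2 + 25*s + 50 = (s + 2)*(s^2 + 25).
Partial fraction decomposition gives [-2/(s + 2)] + [-2*s/(s^2 + 25)] + [5/(s^2 + 25)].
Invert each term: -2/(s + 2) ↔ -2e^(-2t); -2·s/(s^2 + 25) ↔ -2cos(5t); 1·5/(s^2 + 25) ↔ sin(5t).

sin(5*t) - 2*cos(5*t) - 2*exp(-2*t)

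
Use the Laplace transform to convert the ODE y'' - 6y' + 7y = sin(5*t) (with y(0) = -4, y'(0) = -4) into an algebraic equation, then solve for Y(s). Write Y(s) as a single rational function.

Laplace-transform each side.
The derivative rules (L{y''} = s^2 Y - s·y(0) - y'(0) and L{y'} = sY - y(0), with y(0) = -4, y'(0) = -4) turn the left side into (s^2 - 6*s + 7)Y - (-4*s + 20).
The right side is L{sin(5*t)} = 5/(s^2 + 25).
So (s^2 - 6*s + 7)Y = 5/(s^2 + 25) + (-4*s + 20).
Isolate Y and clear denominators.

Y(s) = (-4*s^3 + 20*s^2 - 100*s + 505)/(s^4 - 6*s^3 + 32*s^2 - 150*s + 175)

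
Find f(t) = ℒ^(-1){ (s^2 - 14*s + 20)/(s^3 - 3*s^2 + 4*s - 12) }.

Factor the denominator: s^3 - 3*s^2 + 4*s - 12 = (s - 3)*(s^2 + 4).
Partial fraction decomposition gives [-1/(s - 3)] + [2*s/(s^2 + 4)] + [-8/(s^2 + 4)].
Invert each term: -1/(s - 3) ↔ -e^(3t); 2·s/(s^2 + 4) ↔ 2cos(2t); -4·2/(s^2 + 4) ↔ -4sin(2t).

f(t) = -exp(3*t) - 4*sin(2*t) + 2*cos(2*t)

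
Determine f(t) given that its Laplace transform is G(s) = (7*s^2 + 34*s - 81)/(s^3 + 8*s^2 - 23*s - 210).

f(t) = 2*exp(5*t) + 3*exp(-6*t) + 2*exp(-7*t)

Factor the denominator: s^3 + 8*s^2 - 23*s - 210 = (s - 5)*(s + 6)*(s + 7).
Partial fraction decomposition gives [2/(s - 5)] + [2/(s + 7)] + [3/(s + 6)].
Invert each term: 2/(s - 5) ↔ 2e^(5t); 2/(s + 7) ↔ 2e^(-7t); 3/(s + 6) ↔ 3e^(-6t).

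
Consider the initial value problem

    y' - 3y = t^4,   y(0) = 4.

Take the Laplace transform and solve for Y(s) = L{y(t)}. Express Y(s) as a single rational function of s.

Y(s) = (4*s^5 + 24)/(s^6 - 3*s^5)

Laplace-transform each side.
Using L{y'} = sY - y(0) = sY - 4, the left side becomes (s - 3)Y - (4).
The right side is L{t^4} = 24/s^5.
So (s - 3)Y = 24/s^5 + (4).
Isolate Y and clear denominators.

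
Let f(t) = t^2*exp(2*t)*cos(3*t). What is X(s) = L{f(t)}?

L{cos(3t)} = s/(s^2 + 9).
Multiplying by e^(2t) shifts s → s - 2, so L{exp(2*t)*cos(3*t)} = (s - 2)/((s - 2)^2 + 9).
Then apply L{t^2·g(t)} = (-1)^2 d^2/ds^2[G(s)] with G(s) = (s - 2)/((s - 2)^2 + 9):
differentiating 2 times and applying the sign gives 2*(s - 2)*(s^2 - 4*s - 23)/(s^2 - 4*s + 13)^3.

X(s) = 2*(s - 2)*(s^2 - 4*s - 23)/(s^2 - 4*s + 13)^3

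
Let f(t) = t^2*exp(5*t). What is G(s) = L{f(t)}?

G(s) = 2/(s - 5)^3

L{e^(5t)} = 1/(s - 5).
Then apply L{t^2·g(t)} = (-1)^2 d^2/ds^2[H(s)] with H(s) = 1/(s - 5):
differentiating 2 times and applying the sign gives 2/(s - 5)^3.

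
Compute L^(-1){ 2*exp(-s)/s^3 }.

Heaviside(t - 1)*((t - 1)^2)

The factor e^(-s) signals a time shift by c = 1 (second shifting theorem).
L{t^2} = 2!/s^3 = 2/s^3, so L^-1{2/s^3} = t^2.
Hence the inverse is u(t - 1) times that function evaluated at t - 1.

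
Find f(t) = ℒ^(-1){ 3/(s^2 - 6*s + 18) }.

Rewrite the denominator: s^2 - 6*s + 18 = (s - 3)^2 + 9.
The form in (s - 3) signals a first-shifting-theorem factor e^(3t).
Since L{sin(3t)} = 3/(s^2 + 9), the inverse is e^(3*t)*sin(3*t).

f(t) = exp(3*t)*sin(3*t)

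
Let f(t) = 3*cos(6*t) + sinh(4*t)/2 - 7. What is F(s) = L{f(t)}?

F(s) = 3*s/(s^2 + 36) + 2/(s^2 - 16) - 7/s

The transform is linear, so treat each term independently.
(3)·[L{cos(6t)} = s/(s^2 + 36)]; (1/2)·[L{sinh(4t)} = 4/(s^2 - 16)]; L{-7} = -7/s.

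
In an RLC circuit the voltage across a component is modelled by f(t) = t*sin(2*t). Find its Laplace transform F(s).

F(s) = 4*s/(s^2 + 4)^2

L{sin(2t)} = 2/(s^2 + 4).
Then apply L{t·g(t)} = -d/ds[G(s)] with G(s) = 2/(s^2 + 4):
differentiating 1 time and applying the sign gives 4*s/(s^2 + 4)^2.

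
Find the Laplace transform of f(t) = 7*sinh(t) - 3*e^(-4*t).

7/(s^2 - 1) - 3/(s + 4)

By linearity of the Laplace transform, transform each term separately.
(7)·[L{sinh(t)} = 1/(s^2 - 1)]; (-3)·[L{e^(-4t)} = 1/(s + 4)].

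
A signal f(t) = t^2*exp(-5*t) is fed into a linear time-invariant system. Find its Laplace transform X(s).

L{e^(-5t)} = 1/(s + 5).
Then apply L{t^2·g(t)} = (-1)^2 d^2/ds^2[G(s)] with G(s) = 1/(s + 5):
differentiating 2 times and applying the sign gives 2/(s + 5)^3.

X(s) = 2/(s + 5)^3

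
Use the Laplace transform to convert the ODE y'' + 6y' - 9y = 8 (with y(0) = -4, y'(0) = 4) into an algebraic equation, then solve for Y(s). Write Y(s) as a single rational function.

Y(s) = (-4*s^2 - 20*s + 8)/(s^3 + 6*s^2 - 9*s)

Apply the Laplace transform to the equation.
Using L{y''} = s^2 Y - s·y(0) - y'(0) and L{y'} = sY - y(0), with y(0) = -4, y'(0) = 4, the left side becomes (s^2 + 6*s - 9)Y - (-4*s - 20).
The right side is L{8} = 8/s.
So (s^2 + 6*s - 9)Y = 8/s + (-4*s - 20).
Divide through and combine into a single rational function.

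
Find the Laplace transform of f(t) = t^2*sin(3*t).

18*(s^2 - 3)/(s^2 + 9)^3

L{sin(3t)} = 3/(s^2 + 9).
Then apply L{t^2·g(t)} = (-1)^2 d^2/ds^2[G(s)] with G(s) = 3/(s^2 + 9):
differentiating 2 times and applying the sign gives 18*(s^2 - 3)/(s^2 + 9)^3.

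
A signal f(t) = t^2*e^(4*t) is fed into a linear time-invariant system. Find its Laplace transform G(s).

L{e^(4t)} = 1/(s - 4).
Then apply L{t^2·g(t)} = (-1)^2 d^2/ds^2[H(s)] with H(s) = 1/(s - 4):
differentiating 2 times and applying the sign gives 2/(s - 4)^3.

G(s) = 2/(s - 4)^3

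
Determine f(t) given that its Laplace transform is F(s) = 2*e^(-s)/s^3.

The factor e^(-s) signals a time shift by c = 1 (second shifting theorem).
L{t^2} = 2!/s^3 = 2/s^3, so L^-1{2/s^3} = t^2.
Hence the inverse is u(t - 1) times that function evaluated at t - 1.

f(t) = Heaviside(t - 1)*((t - 1)^2)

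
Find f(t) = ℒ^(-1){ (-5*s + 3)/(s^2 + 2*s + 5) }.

f(t) = 4*exp(-t)*sin(2*t) - 5*exp(-t)*cos(2*t)

Complete the square in the denominator: s^2 + 2*s + 5 = (s + 1)^2 + 2^2.
Split the numerator to match: -5*s + 3 = -5·(s + 1) + 4·2.
Invert each term: -5·(s + 1)/((s + 1)^2 + 4) ↔ -5e^(-t)cos(2t); 4·2/((s + 1)^2 + 4) ↔ 4e^(-t)sin(2t).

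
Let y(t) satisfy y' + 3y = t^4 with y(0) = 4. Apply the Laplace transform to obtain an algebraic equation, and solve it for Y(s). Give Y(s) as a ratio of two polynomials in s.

Y(s) = (4*s^5 + 24)/(s^6 + 3*s^5)

Transform both sides with L{·}.
Using L{y'} = sY - y(0) = sY - 4, the left side becomes (s + 3)Y - (4).
The right side is L{t^4} = 24/s^5.
So (s + 3)Y = 24/s^5 + (4).
Isolate Y and clear denominators.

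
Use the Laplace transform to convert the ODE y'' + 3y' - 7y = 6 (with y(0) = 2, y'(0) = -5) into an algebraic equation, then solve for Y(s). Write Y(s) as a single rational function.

Transform both sides with L{·}.
The derivative rules (L{y''} = s^2 Y - s·y(0) - y'(0) and L{y'} = sY - y(0), with y(0) = 2, y'(0) = -5) turn the left side into (s^2 + 3*s - 7)Y - (2*s + 1).
The right side is L{6} = 6/s.
So (s^2 + 3*s - 7)Y = 6/s + (2*s + 1).
Divide through and combine into a single rational function.

Y(s) = (2*s^2 + s + 6)/(s^3 + 3*s^2 - 7*s)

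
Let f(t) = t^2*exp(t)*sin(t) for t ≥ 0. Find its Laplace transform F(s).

F(s) = 2*(3*s^2 - 6*s + 2)/(s^2 - 2*s + 2)^3

L{sin(t)} = 1/(s^2 + 1).
Multiplying by e^(t) shifts s → s - 1, so L{exp(t)*sin(t)} = 1/((s - 1)^2 + 1).
Then apply L{t^2·g(t)} = (-1)^2 d^2/ds^2[G(s)] with G(s) = 1/((s - 1)^2 + 1):
differentiating 2 times and applying the sign gives 2*(3*s^2 - 6*s + 2)/(s^2 - 2*s + 2)^3.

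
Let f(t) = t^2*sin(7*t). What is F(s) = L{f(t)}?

L{sin(7t)} = 7/(s^2 + 49).
Then apply L{t^2·g(t)} = (-1)^2 d^2/ds^2[G(s)] with G(s) = 7/(s^2 + 49):
differentiating 2 times and applying the sign gives 14*(3*s^2 - 49)/(s^2 + 49)^3.

F(s) = 14*(3*s^2 - 49)/(s^2 + 49)^3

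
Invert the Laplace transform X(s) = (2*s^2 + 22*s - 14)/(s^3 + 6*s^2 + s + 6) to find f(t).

f(t) = -2*sin(t) + 4*cos(t) - 2*exp(-6*t)

Factor the denominator: s^3 + 6*s^2 + s + 6 = (s + 6)*(s^2 + 1).
Partial fraction decomposition gives [-2/(s + 6)] + [4*s/(s^2 + 1)] + [-2/(s^2 + 1)].
Invert each term: -2/(s + 6) ↔ -2e^(-6t); 4·s/(s^2 + 1) ↔ 4cos(t); -2·1/(s^2 + 1) ↔ -2sin(t).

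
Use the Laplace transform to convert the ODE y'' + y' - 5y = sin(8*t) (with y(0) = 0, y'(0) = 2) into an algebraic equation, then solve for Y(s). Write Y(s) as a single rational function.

Y(s) = (2*s^2 + 136)/(s^4 + s^3 + 59*s^2 + 64*s - 320)

Take the Laplace transform of both sides.
Using L{y''} = s^2 Y - s·y(0) - y'(0) and L{y'} = sY - y(0), with y(0) = 0, y'(0) = 2, the left side becomes (s^2 + s - 5)Y - (2).
The right side is L{sin(8*t)} = 8/(s^2 + 64).
So (s^2 + s - 5)Y = 8/(s^2 + 64) + (2).
Divide through and combine into a single rational function.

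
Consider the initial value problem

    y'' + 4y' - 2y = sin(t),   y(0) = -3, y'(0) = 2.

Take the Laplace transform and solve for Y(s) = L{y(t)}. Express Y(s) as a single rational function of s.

Y(s) = (-3*s^3 - 10*s^2 - 3*s - 9)/(s^4 + 4*s^3 - s^2 + 4*s - 2)

Transform both sides with L{·}.
With L{y''} = s^2 Y - s·y(0) - y'(0) and L{y'} = sY - y(0), with y(0) = -3, y'(0) = 2: the LHS transforms to (s^2 + 4*s - 2)Y - (-3*s - 10).
The right side is L{sin(t)} = 1/(s^2 + 1).
So (s^2 + 4*s - 2)Y = 1/(s^2 + 1) + (-3*s - 10).
Isolate Y and clear denominators.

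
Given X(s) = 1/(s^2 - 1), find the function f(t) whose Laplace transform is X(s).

Since L{sinh(t)} = 1/(s^2 - 1), the inverse is sinh(t).

f(t) = sinh(t)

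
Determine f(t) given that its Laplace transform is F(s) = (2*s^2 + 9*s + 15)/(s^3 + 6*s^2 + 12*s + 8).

Factor the denominator: s^3 + 6*s^2 + 12*s + 8 = (s + 2)^3.
Partial fraction decomposition gives [2/(s + 2)] + [(s + 2)^(-2)] + [5/(s + 2)^3].
Invert each term: 2/(s + 2) ↔ 2e^(-2t); 1/(s + 2)^2 ↔ t·e^(-2t); 5/(s + 2)^3 ↔ (5/2)t^2·e^(-2t).

f(t) = 5*t^2*exp(-2*t)/2 + t*exp(-2*t) + 2*exp(-2*t)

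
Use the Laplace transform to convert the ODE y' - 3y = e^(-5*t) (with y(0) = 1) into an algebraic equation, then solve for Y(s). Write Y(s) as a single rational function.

Apply the Laplace transform to the equation.
With L{y'} = sY - y(0) = sY - 1: the LHS transforms to (s - 3)Y - (1).
The right side is L{e^(-5*t)} = 1/(s + 5).
So (s - 3)Y = 1/(s + 5) + (1).
Isolate Y and clear denominators.

Y(s) = (s + 6)/(s^2 + 2*s - 15)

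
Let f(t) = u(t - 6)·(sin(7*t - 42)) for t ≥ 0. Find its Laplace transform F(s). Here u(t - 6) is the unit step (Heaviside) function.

F(s) = 7*exp(-6*s)/(s^2 + 49)

By the second shifting theorem, L{u(t - c)·g(t - c)} = e^(-cs)·G(s) with c = 6 and G(s) = L{g(t)}.
L{sin(7t)} = 7/(s^2 + 49).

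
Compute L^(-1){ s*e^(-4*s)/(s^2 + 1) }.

The factor e^(-4s) signals a time shift by c = 4 (second shifting theorem).
L{cos(t)} = s/(s^2 + 1), so L^-1{s/(s^2 + 1)} = cos(t).
Hence the inverse is u(t - 4) times that function evaluated at t - 4.

Heaviside(t - 4)*(cos(t - 4))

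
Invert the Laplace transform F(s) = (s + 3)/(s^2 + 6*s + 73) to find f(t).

Rewrite the denominator: s^2 + 6*s + 73 = (s + 3)^2 + 64.
The form in (s + 3) signals a first-shifting-theorem factor e^(-3t).
Since L{cos(8t)} = s/(s^2 + 64), the inverse is e^(-3*t)*cos(8*t).

f(t) = exp(-3*t)*cos(8*t)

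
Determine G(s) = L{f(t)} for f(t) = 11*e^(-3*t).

G(s) = 11/(s + 3)

L{11} = 11/s.
By the first shifting theorem, multiplying by e^(-3t) replaces s with s + 3.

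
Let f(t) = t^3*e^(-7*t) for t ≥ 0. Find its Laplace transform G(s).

L{t^3} = 3!/s^4 = 6/s^4.
By the first shifting theorem, multiplying by e^(-7t) replaces s with s + 7.

G(s) = 6/(s + 7)^4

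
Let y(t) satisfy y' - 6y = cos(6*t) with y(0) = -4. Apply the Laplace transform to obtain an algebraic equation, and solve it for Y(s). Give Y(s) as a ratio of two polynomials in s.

Y(s) = (-4*s^2 + s - 144)/(s^3 - 6*s^2 + 36*s - 216)

Apply the Laplace transform to the equation.
With L{y'} = sY - y(0) = sY - (-4): the LHS transforms to (s - 6)Y - (-4).
The right side is L{cos(6*t)} = s/(s^2 + 36).
So (s - 6)Y = s/(s^2 + 36) + (-4).
Isolate Y and clear denominators.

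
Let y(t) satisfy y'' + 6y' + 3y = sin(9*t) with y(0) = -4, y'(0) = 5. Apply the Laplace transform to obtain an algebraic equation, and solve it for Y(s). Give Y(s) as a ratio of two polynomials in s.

Laplace-transform each side.
Using L{y''} = s^2 Y - s·y(0) - y'(0) and L{y'} = sY - y(0), with y(0) = -4, y'(0) = 5, the left side becomes (s^2 + 6*s + 3)Y - (-4*s - 19).
The right side is L{sin(9*t)} = 9/(s^2 + 81).
So (s^2 + 6*s + 3)Y = 9/(s^2 + 81) + (-4*s - 19).
Isolate Y and clear denominators.

Y(s) = (-4*s^3 - 19*s^2 - 324*s - 1530)/(s^4 + 6*s^3 + 84*s^2 + 486*s + 243)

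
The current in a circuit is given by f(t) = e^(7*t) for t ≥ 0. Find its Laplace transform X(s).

X(s) = 1/(s - 7)

L{e^(7t)} = 1/(s - 7).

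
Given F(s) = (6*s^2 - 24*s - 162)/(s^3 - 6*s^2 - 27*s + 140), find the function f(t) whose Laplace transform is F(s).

Factor the denominator: s^3 - 6*s^2 - 27*s + 140 = (s - 7)*(s - 4)*(s + 5).
Partial fraction decomposition gives [-1/(s - 7)] + [6/(s - 4)] + [1/(s + 5)].
Invert each term: -1/(s - 7) ↔ -e^(7t); 6/(s - 4) ↔ 6e^(4t); 1/(s + 5) ↔ e^(-5t).

f(t) = -exp(7*t) + 6*exp(4*t) + exp(-5*t)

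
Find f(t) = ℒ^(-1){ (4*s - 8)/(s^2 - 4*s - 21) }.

f(t) = 2*exp(7*t) + 2*exp(-3*t)

Factor the denominator: s^2 - 4*s - 21 = (s - 7)*(s + 3).
Partial fraction decomposition gives [2/(s - 7)] + [2/(s + 3)].
Invert each term: 2/(s - 7) ↔ 2e^(7t); 2/(s + 3) ↔ 2e^(-3t).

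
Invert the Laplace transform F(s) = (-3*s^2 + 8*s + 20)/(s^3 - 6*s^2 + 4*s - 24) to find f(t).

f(t) = -exp(6*t) - 2*sin(2*t) - 2*cos(2*t)

Factor the denominator: s^3 - 6*s^2 + 4*s - 24 = (s - 6)*(s^2 + 4).
Partial fraction decomposition gives [-1/(s - 6)] + [-2*s/(s^2 + 4)] + [-4/(s^2 + 4)].
Invert each term: -1/(s - 6) ↔ -e^(6t); -2·s/(s^2 + 4) ↔ -2cos(2t); -2·2/(s^2 + 4) ↔ -2sin(2t).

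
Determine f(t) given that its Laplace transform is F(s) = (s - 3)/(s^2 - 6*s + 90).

f(t) = exp(3*t)*cos(9*t)

Rewrite the denominator: s^2 - 6*s + 90 = (s - 3)^2 + 81.
The form in (s - 3) signals a first-shifting-theorem factor e^(3t).
Since L{cos(9t)} = s/(s^2 + 81), the inverse is exp(3*t)*cos(9*t).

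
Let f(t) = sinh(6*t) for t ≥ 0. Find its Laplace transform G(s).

L{sinh(6t)} = 6/(s^2 - 36).

G(s) = 6/(s^2 - 36)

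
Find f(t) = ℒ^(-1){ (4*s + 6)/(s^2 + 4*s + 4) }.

Factor the denominator: s^2 + 4*s + 4 = (s + 2)^2.
Partial fraction decomposition gives [4/(s + 2)] + [-2/(s + 2)^2].
Invert each term: 4/(s + 2) ↔ 4e^(-2t); -2/(s + 2)^2 ↔ -2t·e^(-2t).

f(t) = -2*t*exp(-2*t) + 4*exp(-2*t)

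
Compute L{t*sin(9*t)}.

18*s/(s^2 + 81)^2

L{sin(9t)} = 9/(s^2 + 81).
Then apply L{t·g(t)} = -d/ds[G(s)] with G(s) = 9/(s^2 + 81):
differentiating 1 time and applying the sign gives 18*s/(s^2 + 81)^2.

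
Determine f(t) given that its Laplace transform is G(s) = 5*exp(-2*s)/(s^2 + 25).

f(t) = Heaviside(t - 2)*(sin(5*t - 10))

The factor e^(-2s) signals a time shift by c = 2 (second shifting theorem).
L{sin(5t)} = 5/(s^2 + 25), so L^-1{5/(s^2 + 25)} = sin(5*t).
Hence the inverse is u(t - 2) times that function evaluated at t - 2.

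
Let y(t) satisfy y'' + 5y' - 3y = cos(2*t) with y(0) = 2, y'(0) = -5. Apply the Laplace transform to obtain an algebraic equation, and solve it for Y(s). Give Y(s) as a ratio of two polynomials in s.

Y(s) = (2*s^3 + 5*s^2 + 9*s + 20)/(s^4 + 5*s^3 + s^2 + 20*s - 12)

Take the Laplace transform of both sides.
Using L{y''} = s^2 Y - s·y(0) - y'(0) and L{y'} = sY - y(0), with y(0) = 2, y'(0) = -5, the left side becomes (s^2 + 5*s - 3)Y - (2*s + 5).
The right side is L{cos(2*t)} = s/(s^2 + 4).
So (s^2 + 5*s - 3)Y = s/(s^2 + 4) + (2*s + 5).
Solve for Y(s) and write it as one ratio of polynomials.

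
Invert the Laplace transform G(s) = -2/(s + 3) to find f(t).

f(t) = -2*exp(-3*t)

Since L{e^(-3t)} = 1/(s + 3), the inverse is e^(-3*t), scaled by -2.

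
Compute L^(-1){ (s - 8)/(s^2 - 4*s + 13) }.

-2*exp(2*t)*sin(3*t) + exp(2*t)*cos(3*t)

Complete the square in the denominator: s^2 - 4*s + 13 = (s - 2)^2 + 3^2.
Split the numerator to match: s - 8 = 1·(s - 2) - 2·3.
Invert each term: 1·(s - 2)/((s - 2)^2 + 9) ↔ e^(2t)cos(3t); -2·3/((s - 2)^2 + 9) ↔ -2e^(2t)sin(3t).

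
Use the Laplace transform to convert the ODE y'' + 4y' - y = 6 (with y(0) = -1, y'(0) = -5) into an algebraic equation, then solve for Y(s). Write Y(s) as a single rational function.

Y(s) = (-s^2 - 9*s + 6)/(s^3 + 4*s^2 - s)

Transform both sides with L{·}.
The derivative rules (L{y''} = s^2 Y - s·y(0) - y'(0) and L{y'} = sY - y(0), with y(0) = -1, y'(0) = -5) turn the left side into (s^2 + 4*s - 1)Y - (-s - 9).
The right side is L{6} = 6/s.
So (s^2 + 4*s - 1)Y = 6/s + (-s - 9).
Divide through and combine into a single rational function.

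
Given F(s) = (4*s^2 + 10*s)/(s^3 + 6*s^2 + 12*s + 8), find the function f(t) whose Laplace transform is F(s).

Factor the denominator: s^3 + 6*s^2 + 12*s + 8 = (s + 2)^3.
Partial fraction decomposition gives [4/(s + 2)] + [-6/(s + 2)^2] + [-4/(s + 2)^3].
Invert each term: 4/(s + 2) ↔ 4e^(-2t); -6/(s + 2)^2 ↔ -6t·e^(-2t); -4/(s + 2)^3 ↔ (-2)t^2·e^(-2t).

f(t) = -2*t^2*exp(-2*t) - 6*t*exp(-2*t) + 4*exp(-2*t)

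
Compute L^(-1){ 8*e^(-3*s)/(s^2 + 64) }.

Heaviside(t - 3)*(sin(8*t - 24))

The factor e^(-3s) signals a time shift by c = 3 (second shifting theorem).
L{sin(8t)} = 8/(s^2 + 64), so L^-1{8/(s^2 + 64)} = sin(8*t).
Hence the inverse is u(t - 3) times that function evaluated at t - 3.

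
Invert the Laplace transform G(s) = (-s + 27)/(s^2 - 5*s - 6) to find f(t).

f(t) = 3*exp(6*t) - 4*exp(-t)

Factor the denominator: s^2 - 5*s - 6 = (s - 6)*(s + 1).
Partial fraction decomposition gives [3/(s - 6)] + [-4/(s + 1)].
Invert each term: 3/(s - 6) ↔ 3e^(6t); -4/(s + 1) ↔ -4e^(-t).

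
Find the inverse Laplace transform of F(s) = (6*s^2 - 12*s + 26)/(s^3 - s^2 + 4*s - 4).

4*exp(t) - 5*sin(2*t) + 2*cos(2*t)

Factor the denominator: s^3 - s^2 + 4*s - 4 = (s - 1)*(s^2 + 4).
Partial fraction decomposition gives [4/(s - 1)] + [2*s/(s^2 + 4)] + [-10/(s^2 + 4)].
Invert each term: 4/(s - 1) ↔ 4e^(t); 2·s/(s^2 + 4) ↔ 2cos(2t); -5·2/(s^2 + 4) ↔ -5sin(2t).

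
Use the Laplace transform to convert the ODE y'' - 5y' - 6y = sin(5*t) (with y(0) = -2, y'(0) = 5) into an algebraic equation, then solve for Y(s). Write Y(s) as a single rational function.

Y(s) = (-2*s^3 + 15*s^2 - 50*s + 380)/(s^4 - 5*s^3 + 19*s^2 - 125*s - 150)

Transform both sides with L{·}.
The derivative rules (L{y''} = s^2 Y - s·y(0) - y'(0) and L{y'} = sY - y(0), with y(0) = -2, y'(0) = 5) turn the left side into (s^2 - 5*s - 6)Y - (-2*s + 15).
The right side is L{sin(5*t)} = 5/(s^2 + 25).
So (s^2 - 5*s - 6)Y = 5/(s^2 + 25) + (-2*s + 15).
Divide through and combine into a single rational function.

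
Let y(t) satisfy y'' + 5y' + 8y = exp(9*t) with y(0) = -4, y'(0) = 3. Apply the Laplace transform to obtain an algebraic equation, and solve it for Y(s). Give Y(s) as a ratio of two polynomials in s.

Take the Laplace transform of both sides.
The derivative rules (L{y''} = s^2 Y - s·y(0) - y'(0) and L{y'} = sY - y(0), with y(0) = -4, y'(0) = 3) turn the left side into (s^2 + 5*s + 8)Y - (-4*s - 17).
The right side is L{exp(9*t)} = 1/(s - 9).
So (s^2 + 5*s + 8)Y = 1/(s - 9) + (-4*s - 17).
Solve for Y(s) and write it as one ratio of polynomials.

Y(s) = (-4*s^2 + 19*s + 154)/(s^3 - 4*s^2 - 37*s - 72)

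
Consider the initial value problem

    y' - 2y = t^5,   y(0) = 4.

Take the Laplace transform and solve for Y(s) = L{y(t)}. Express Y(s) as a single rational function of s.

Y(s) = (4*s^6 + 120)/(s^7 - 2*s^6)

Transform both sides with L{·}.
With L{y'} = sY - y(0) = sY - 4: the LHS transforms to (s - 2)Y - (4).
The right side is L{t^5} = 120/s^6.
So (s - 2)Y = 120/s^6 + (4).
Divide through and combine into a single rational function.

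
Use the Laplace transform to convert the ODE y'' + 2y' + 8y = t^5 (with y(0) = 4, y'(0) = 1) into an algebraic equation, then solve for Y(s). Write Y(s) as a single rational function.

Y(s) = (4*s^7 + 9*s^6 + 120)/(s^8 + 2*s^7 + 8*s^6)

Transform both sides with L{·}.
The derivative rules (L{y''} = s^2 Y - s·y(0) - y'(0) and L{y'} = sY - y(0), with y(0) = 4, y'(0) = 1) turn the left side into (s^2 + 2*s + 8)Y - (4*s + 9).
The right side is L{t^5} = 120/s^6.
So (s^2 + 2*s + 8)Y = 120/s^6 + (4*s + 9).
Divide through and combine into a single rational function.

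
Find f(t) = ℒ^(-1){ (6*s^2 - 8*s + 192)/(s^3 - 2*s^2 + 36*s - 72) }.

Factor the denominator: s^3 - 2*s^2 + 36*s - 72 = (s - 2)*(s^2 + 36).
Partial fraction decomposition gives [5/(s - 2)] + [s/(s^2 + 36)] + [-6/(s^2 + 36)].
Invert each term: 5/(s - 2) ↔ 5e^(2t); 1·s/(s^2 + 36) ↔ cos(6t); -1·6/(s^2 + 36) ↔ -sin(6t).

f(t) = 5*exp(2*t) - sin(6*t) + cos(6*t)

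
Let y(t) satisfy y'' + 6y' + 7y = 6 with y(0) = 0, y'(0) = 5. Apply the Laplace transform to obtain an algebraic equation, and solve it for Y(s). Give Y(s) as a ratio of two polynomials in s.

Apply the Laplace transform to the equation.
Using L{y''} = s^2 Y - s·y(0) - y'(0) and L{y'} = sY - y(0), with y(0) = 0, y'(0) = 5, the left side becomes (s^2 + 6*s + 7)Y - (5).
The right side is L{6} = 6/s.
So (s^2 + 6*s + 7)Y = 6/s + (5).
Isolate Y and clear denominators.

Y(s) = (5*s + 6)/(s^3 + 6*s^2 + 7*s)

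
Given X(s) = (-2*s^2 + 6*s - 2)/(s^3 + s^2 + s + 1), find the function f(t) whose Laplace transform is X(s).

Factor the denominator: s^3 + s^2 + s + 1 = (s + 1)*(s^2 + 1).
Partial fraction decomposition gives [-5/(s + 1)] + [3*s/(s^2 + 1)] + [3/(s^2 + 1)].
Invert each term: -5/(s + 1) ↔ -5e^(-t); 3·s/(s^2 + 1) ↔ 3cos(t); 3·1/(s^2 + 1) ↔ 3sin(t).

f(t) = 3*sin(t) + 3*cos(t) - 5*exp(-t)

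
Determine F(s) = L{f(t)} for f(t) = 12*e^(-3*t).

F(s) = 12/(s + 3)

L{12} = 12/s.
By the first shifting theorem, multiplying by e^(-3t) replaces s with s + 3.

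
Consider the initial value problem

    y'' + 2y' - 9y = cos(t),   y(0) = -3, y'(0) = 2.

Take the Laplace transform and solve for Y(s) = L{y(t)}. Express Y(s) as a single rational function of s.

Apply the Laplace transform to the equation.
The derivative rules (L{y''} = s^2 Y - s·y(0) - y'(0) and L{y'} = sY - y(0), with y(0) = -3, y'(0) = 2) turn the left side into (s^2 + 2*s - 9)Y - (-3*s - 4).
The right side is L{cos(t)} = s/(s^2 + 1).
So (s^2 + 2*s - 9)Y = s/(s^2 + 1) + (-3*s - 4).
Solve for Y(s) and write it as one ratio of polynomials.

Y(s) = (-3*s^3 - 4*s^2 - 2*s - 4)/(s^4 + 2*s^3 - 8*s^2 + 2*s - 9)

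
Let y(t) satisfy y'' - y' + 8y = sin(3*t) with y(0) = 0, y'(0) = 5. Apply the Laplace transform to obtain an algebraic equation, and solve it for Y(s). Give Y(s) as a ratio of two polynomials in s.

Y(s) = (5*s^2 + 48)/(s^4 - s^3 + 17*s^2 - 9*s + 72)

Transform both sides with L{·}.
Using L{y''} = s^2 Y - s·y(0) - y'(0) and L{y'} = sY - y(0), with y(0) = 0, y'(0) = 5, the left side becomes (s^2 - s + 8)Y - (5).
The right side is L{sin(3*t)} = 3/(s^2 + 9).
So (s^2 - s + 8)Y = 3/(s^2 + 9) + (5).
Divide through and combine into a single rational function.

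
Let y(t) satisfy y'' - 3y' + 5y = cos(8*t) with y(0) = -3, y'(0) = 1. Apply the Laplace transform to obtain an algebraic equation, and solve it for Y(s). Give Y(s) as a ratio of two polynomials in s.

Transform both sides with L{·}.
Using L{y''} = s^2 Y - s·y(0) - y'(0) and L{y'} = sY - y(0), with y(0) = -3, y'(0) = 1, the left side becomes (s^2 - 3*s + 5)Y - (-3*s + 10).
The right side is L{cos(8*t)} = s/(s^2 + 64).
So (s^2 - 3*s + 5)Y = s/(s^2 + 64) + (-3*s + 10).
Solve for Y(s) and write it as one ratio of polynomials.

Y(s) = (-3*s^3 + 10*s^2 - 191*s + 640)/(s^4 - 3*s^3 + 69*s^2 - 192*s + 320)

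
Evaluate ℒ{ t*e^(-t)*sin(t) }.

2*(s + 1)/(s^2 + 2*s + 2)^2

L{sin(t)} = 1/(s^2 + 1).
Multiplying by e^(-t) shifts s → s + 1, so L{e^(-t)*sin(t)} = 1/((s + 1)^2 + 1).
Then apply L{t·g(t)} = -d/ds[G(s)] with G(s) = 1/((s + 1)^2 + 1):
differentiating 1 time and applying the sign gives 2*(s + 1)/(s^2 + 2*s + 2)^2.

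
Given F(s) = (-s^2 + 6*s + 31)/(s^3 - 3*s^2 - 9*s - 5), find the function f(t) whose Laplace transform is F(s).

Factor the denominator: s^3 - 3*s^2 - 9*s - 5 = (s - 5)*(s + 1)^2.
Partial fraction decomposition gives [-2/(s + 1)] + [-4/(s + 1)^2] + [1/(s - 5)].
Invert each term: -2/(s + 1) ↔ -2e^(-t); -4/(s + 1)^2 ↔ -4t·e^(-t); 1/(s - 5) ↔ e^(5t).

f(t) = -4*t*exp(-t) + exp(5*t) - 2*exp(-t)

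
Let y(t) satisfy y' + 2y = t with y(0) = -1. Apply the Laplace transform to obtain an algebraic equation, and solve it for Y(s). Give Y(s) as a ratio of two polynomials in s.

Laplace-transform each side.
Using L{y'} = sY - y(0) = sY - (-1), the left side becomes (s + 2)Y - (-1).
The right side is L{t} = s^(-2).
So (s + 2)Y = s^(-2) + (-1).
Isolate Y and clear denominators.

Y(s) = (-s^2 + 1)/(s^3 + 2*s^2)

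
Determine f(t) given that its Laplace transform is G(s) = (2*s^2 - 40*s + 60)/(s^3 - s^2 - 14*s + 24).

Factor the denominator: s^3 - s^2 - 14*s + 24 = (s - 3)*(s - 2)*(s + 4).
Partial fraction decomposition gives [-6/(s - 3)] + [2/(s - 2)] + [6/(s + 4)].
Invert each term: -6/(s - 3) ↔ -6e^(3t); 2/(s - 2) ↔ 2e^(2t); 6/(s + 4) ↔ 6e^(-4t).

f(t) = -6*exp(3*t) + 2*exp(2*t) + 6*exp(-4*t)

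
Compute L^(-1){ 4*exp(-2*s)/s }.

Heaviside(t - 2)*(4)

The factor e^(-2s) signals a time shift by c = 2 (second shifting theorem).
L{4} = 4/s, so L^-1{4/s} = 4.
Hence the inverse is u(t - 2) times that function evaluated at t - 2.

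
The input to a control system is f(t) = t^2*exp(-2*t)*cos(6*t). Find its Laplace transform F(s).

F(s) = 2*(s + 2)*(s^2 + 4*s - 104)/(s^2 + 4*s + 40)^3

L{cos(6t)} = s/(s^2 + 36).
Multiplying by e^(-2t) shifts s → s + 2, so L{exp(-2*t)*cos(6*t)} = (s + 2)/((s + 2)^2 + 36).
Then apply L{t^2·g(t)} = (-1)^2 d^2/ds^2[G(s)] with G(s) = (s + 2)/((s + 2)^2 + 36):
differentiating 2 times and applying the sign gives 2*(s + 2)*(s^2 + 4*s - 104)/(s^2 + 4*s + 40)^3.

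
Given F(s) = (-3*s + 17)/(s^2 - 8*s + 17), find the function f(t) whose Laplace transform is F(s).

f(t) = 5*exp(4*t)*sin(t) - 3*exp(4*t)*cos(t)

Complete the square in the denominator: s^2 - 8*s + 17 = (s - 4)^2 + 1^2.
Split the numerator to match: -3*s + 17 = -3·(s - 4) + 5·1.
Invert each term: -3·(s - 4)/((s - 4)^2 + 1) ↔ -3e^(4t)cos(t); 5·1/((s - 4)^2 + 1) ↔ 5e^(4t)sin(t).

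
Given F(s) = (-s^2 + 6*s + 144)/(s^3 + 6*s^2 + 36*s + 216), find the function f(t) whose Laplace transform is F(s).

f(t) = 3*sin(6*t) - 2*cos(6*t) + exp(-6*t)

Factor the denominator: s^3 + 6*s^2 + 36*s + 216 = (s + 6)*(s^2 + 36).
Partial fraction decomposition gives [1/(s + 6)] + [-2*s/(s^2 + 36)] + [18/(s^2 + 36)].
Invert each term: 1/(s + 6) ↔ e^(-6t); -2·s/(s^2 + 36) ↔ -2cos(6t); 3·6/(s^2 + 36) ↔ 3sin(6t).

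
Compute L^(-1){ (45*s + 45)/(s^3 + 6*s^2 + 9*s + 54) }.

Factor the denominator: s^3 + 6*s^2 + 9*s + 54 = (s + 6)*(s^2 + 9).
Partial fraction decomposition gives [-5/(s + 6)] + [5*s/(s^2 + 9)] + [15/(s^2 + 9)].
Invert each term: -5/(s + 6) ↔ -5e^(-6t); 5·s/(s^2 + 9) ↔ 5cos(3t); 5·3/(s^2 + 9) ↔ 5sin(3t).

5*sin(3*t) + 5*cos(3*t) - 5*exp(-6*t)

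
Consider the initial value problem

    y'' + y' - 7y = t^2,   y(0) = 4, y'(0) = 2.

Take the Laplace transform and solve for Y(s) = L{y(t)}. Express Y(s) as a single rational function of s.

Y(s) = (4*s^4 + 6*s^3 + 2)/(s^5 + s^4 - 7*s^3)

Transform both sides with L{·}.
The derivative rules (L{y''} = s^2 Y - s·y(0) - y'(0) and L{y'} = sY - y(0), with y(0) = 4, y'(0) = 2) turn the left side into (s^2 + s - 7)Y - (4*s + 6).
The right side is L{t^2} = 2/s^3.
So (s^2 + s - 7)Y = 2/s^3 + (4*s + 6).
Isolate Y and clear denominators.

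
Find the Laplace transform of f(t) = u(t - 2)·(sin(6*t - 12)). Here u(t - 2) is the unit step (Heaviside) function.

By the second shifting theorem, L{u(t - c)·g(t - c)} = e^(-cs)·G(s) with c = 2 and G(s) = L{g(t)}.
L{sin(6t)} = 6/(s^2 + 36).

6*exp(-2*s)/(s^2 + 36)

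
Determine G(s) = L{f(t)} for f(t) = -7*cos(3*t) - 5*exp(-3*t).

G(s) = -7*s/(s^2 + 9) - 5/(s + 3)

The transform is linear, so treat each term independently.
(-5)·[L{e^(-3t)} = 1/(s + 3)]; (-7)·[L{cos(3t)} = s/(s^2 + 9)].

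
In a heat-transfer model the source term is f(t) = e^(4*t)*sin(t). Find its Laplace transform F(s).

L{sin(t)} = 1/(s^2 + 1).
By the first shifting theorem, multiplying by e^(4t) replaces s with s - 4.

F(s) = 1/((s - 4)^2 + 1)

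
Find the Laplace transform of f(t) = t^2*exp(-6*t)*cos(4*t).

2*(s + 6)*(s^2 + 12*s - 12)/(s^2 + 12*s + 52)^3

L{cos(4t)} = s/(s^2 + 16).
Multiplying by e^(-6t) shifts s → s + 6, so L{exp(-6*t)*cos(4*t)} = (s + 6)/((s + 6)^2 + 16).
Then apply L{t^2·g(t)} = (-1)^2 d^2/ds^2[G(s)] with G(s) = (s + 6)/((s + 6)^2 + 16):
differentiating 2 times and applying the sign gives 2*(s + 6)*(s^2 + 12*s - 12)/(s^2 + 12*s + 52)^3.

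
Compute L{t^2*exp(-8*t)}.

L{e^(-8t)} = 1/(s + 8).
Then apply L{t^2·g(t)} = (-1)^2 d^2/ds^2[G(s)] with G(s) = 1/(s + 8):
differentiating 2 times and applying the sign gives 2/(s + 8)^3.

2/(s + 8)^3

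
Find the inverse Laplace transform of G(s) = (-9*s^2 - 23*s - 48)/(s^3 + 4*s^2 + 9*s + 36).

Factor the denominator: s^3 + 4*s^2 + 9*s + 36 = (s + 4)*(s^2 + 9).
Partial fraction decomposition gives [-4/(s + 4)] + [-5*s/(s^2 + 9)] + [-3/(s^2 + 9)].
Invert each term: -4/(s + 4) ↔ -4e^(-4t); -5·s/(s^2 + 9) ↔ -5cos(3t); -1·3/(s^2 + 9) ↔ -sin(3t).

-sin(3*t) - 5*cos(3*t) - 4*exp(-4*t)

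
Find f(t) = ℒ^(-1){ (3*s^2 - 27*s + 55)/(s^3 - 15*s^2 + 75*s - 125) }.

Factor the denominator: s^3 - 15*s^2 + 75*s - 125 = (s - 5)^3.
Partial fraction decomposition gives [3/(s - 5)] + [3/(s - 5)^2] + [-5/(s - 5)^3].
Invert each term: 3/(s - 5) ↔ 3e^(5t); 3/(s - 5)^2 ↔ 3t·e^(5t); -5/(s - 5)^3 ↔ (-5/2)t^2·e^(5t).

f(t) = -5*t^2*exp(5*t)/2 + 3*t*exp(5*t) + 3*exp(5*t)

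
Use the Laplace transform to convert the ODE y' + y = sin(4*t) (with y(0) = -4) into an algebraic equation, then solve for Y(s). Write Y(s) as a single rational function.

Transform both sides with L{·}.
The derivative rules (L{y'} = sY - y(0) = sY - (-4)) turn the left side into (s + 1)Y - (-4).
The right side is L{sin(4*t)} = 4/(s^2 + 16).
So (s + 1)Y = 4/(s^2 + 16) + (-4).
Isolate Y and clear denominators.

Y(s) = (-4*s^2 - 60)/(s^3 + s^2 + 16*s + 16)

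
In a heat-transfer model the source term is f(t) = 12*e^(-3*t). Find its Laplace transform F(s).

L{12} = 12/s.
By the first shifting theorem, multiplying by e^(-3t) replaces s with s + 3.

F(s) = 12/(s + 3)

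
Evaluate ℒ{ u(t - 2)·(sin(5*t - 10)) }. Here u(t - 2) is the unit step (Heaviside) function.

By the second shifting theorem, L{u(t - c)·g(t - c)} = e^(-cs)·G(s) with c = 2 and G(s) = L{g(t)}.
L{sin(5t)} = 5/(s^2 + 25).

5*exp(-2*s)/(s^2 + 25)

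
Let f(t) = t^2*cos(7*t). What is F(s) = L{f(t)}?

L{cos(7t)} = s/(s^2 + 49).
Then apply L{t^2·g(t)} = (-1)^2 d^2/ds^2[G(s)] with G(s) = s/(s^2 + 49):
differentiating 2 times and applying the sign gives 2*s*(s^2 - 147)/(s^2 + 49)^3.

F(s) = 2*s*(s^2 - 147)/(s^2 + 49)^3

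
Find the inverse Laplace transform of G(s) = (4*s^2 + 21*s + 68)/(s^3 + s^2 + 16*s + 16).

Factor the denominator: s^3 + s^2 + 16*s + 16 = (s + 1)*(s^2 + 16).
Partial fraction decomposition gives [3/(s + 1)] + [s/(s^2 + 16)] + [20/(s^2 + 16)].
Invert each term: 3/(s + 1) ↔ 3e^(-t); 1·s/(s^2 + 16) ↔ cos(4t); 5·4/(s^2 + 16) ↔ 5sin(4t).

5*sin(4*t) + cos(4*t) + 3*exp(-t)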